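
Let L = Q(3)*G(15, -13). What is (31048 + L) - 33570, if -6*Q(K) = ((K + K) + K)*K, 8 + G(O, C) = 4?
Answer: -2504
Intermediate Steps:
G(O, C) = -4 (G(O, C) = -8 + 4 = -4)
Q(K) = -K²/2 (Q(K) = -((K + K) + K)*K/6 = -(2*K + K)*K/6 = -3*K*K/6 = -K²/2)
L = 18 (L = -½*3²*(-4) = -½*9*(-4) = -9/2*(-4) = 18)
(31048 + L) - 33570 = (31048 + 18) - 33570 = 31066 - 33570 = -2504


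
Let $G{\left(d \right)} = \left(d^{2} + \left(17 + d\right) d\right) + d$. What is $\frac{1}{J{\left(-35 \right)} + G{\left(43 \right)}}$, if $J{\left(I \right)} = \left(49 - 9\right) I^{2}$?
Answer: $\frac{1}{53472} \approx 1.8701 \cdot 10^{-5}$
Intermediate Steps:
$J{\left(I \right)} = 40 I^{2}$
$G{\left(d \right)} = d + d^{2} + d \left(17 + d\right)$ ($G{\left(d \right)} = \left(d^{2} + d \left(17 + d\right)\right) + d = d + d^{2} + d \left(17 + d\right)$)
$\frac{1}{J{\left(-35 \right)} + G{\left(43 \right)}} = \frac{1}{40 \left(-35\right)^{2} + 2 \cdot 43 \left(9 + 43\right)} = \frac{1}{40 \cdot 1225 + 2 \cdot 43 \cdot 52} = \frac{1}{49000 + 4472} = \frac{1}{53472}$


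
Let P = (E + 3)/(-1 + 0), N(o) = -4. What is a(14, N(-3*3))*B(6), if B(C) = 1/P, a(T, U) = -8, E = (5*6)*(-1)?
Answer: -8/27 ≈ -0.29630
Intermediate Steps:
E = -30 (E = 30*(-1) = -30)
P = 27 (P = (-30 + 3)/(-1 + 0) = -27/(-1) = -27*(-1) = 27)
B(C) = 1/27
a(14, N(-3*3))*B(6) = -8*1/27 = -8/27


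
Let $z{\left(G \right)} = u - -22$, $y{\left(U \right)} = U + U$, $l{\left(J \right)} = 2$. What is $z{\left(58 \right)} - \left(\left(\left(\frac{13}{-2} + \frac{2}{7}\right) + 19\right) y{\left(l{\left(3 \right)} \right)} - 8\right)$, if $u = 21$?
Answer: $- \frac{1}{7} \approx -0.14286$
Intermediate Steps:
$y{\left(U \right)} = 2 U$
$z{\left(G \right)} = 43$ ($z{\left(G \right)} = 21 - -22 = 21 + 22 = 43$)
$z{\left(58 \right)} - \left(\left(\left(\frac{13}{-2} + \frac{2}{7}\right) + 19\right) y{\left(l{\left(3 \right)} \right)} - 8\right) = 43 - \left(\left(\left(\frac{13}{-2} + \frac{2}{7}\right) + 19\right) 2 \cdot 2 - 8\right) = 43 - \left(\left(\left(13 \left(- \frac{1}{2}\right) + 2 \cdot \frac{1}{7}\right) + 19\right) 4 - 8\right) = 43 - \left(\left(\left(- \frac{13}{2} + \frac{2}{7}\right) + 19\right) 4 - 8\right) = 43 - \left(\left(- \frac{87}{14} + 19\right) 4 - 8\right) = 43 - \left(\frac{179}{14} \cdot 4 - 8\right) = 43 - \left(\frac{358}{7} - 8\right) = 43 - \frac{302}{7} = - \frac{1}{7}$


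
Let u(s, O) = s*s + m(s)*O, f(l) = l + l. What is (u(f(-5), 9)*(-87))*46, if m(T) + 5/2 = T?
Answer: 50025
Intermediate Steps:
f(l) = 2*l
m(T) = -5/2 + T
u(s, O) = s² + O*(-5/2 + s) (u(s, O) = s*s + (-5/2 + s)*O = s² + O*(-5/2 + s))
(u(f(-5), 9)*(-87))*46 = (((2*(-5))² - 5/2*9 + 9*(2*(-5)))*(-87))*46 = (((-10)² - 45/2 + 9*(-10))*(-87))*46 = ((100 - 45/2 - 90)*(-87))*46 = -25/2*(-87)*46 = (2175/2)*46 = 50025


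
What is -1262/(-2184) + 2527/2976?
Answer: 128815/90272 ≈ 1.4270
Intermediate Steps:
-1262/(-2184) + 2527/2976 = -1262*(-1/2184) + 2527*(1/2976) = 631/1092 + 2527/2976 = 128815/90272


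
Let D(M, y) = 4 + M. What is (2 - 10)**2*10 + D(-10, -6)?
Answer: 634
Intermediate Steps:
(2 - 10)**2*10 + D(-10, -6) = (2 - 10)**2*10 + (4 - 10) = (-8)**2*10 - 6 = 64*10 - 6 = 640 - 6 = 634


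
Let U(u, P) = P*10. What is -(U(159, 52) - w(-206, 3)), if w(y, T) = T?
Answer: -517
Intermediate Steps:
U(u, P) = 10*P
-(U(159, 52) - w(-206, 3)) = -(10*52 - 1*3) = -(520 - 3) = -1*517 = -517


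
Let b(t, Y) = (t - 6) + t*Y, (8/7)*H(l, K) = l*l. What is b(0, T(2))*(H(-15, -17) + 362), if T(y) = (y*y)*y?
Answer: -13413/4 ≈ -3353.3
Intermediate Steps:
T(y) = y³ (T(y) = y²*y = y³)
H(l, K) = 7*l²/8 (H(l, K) = 7*(l*l)/8 = 7*l²/8)
b(t, Y) = -6 + t + Y*t (b(t, Y) = (-6 + t) + Y*t = -6 + t + Y*t)
b(0, T(2))*(H(-15, -17) + 362) = (-6 + 0 + 2³*0)*((7/8)*(-15)² + 362) = (-6 + 0 + 8*0)*((7/8)*225 + 362) = (-6 + 0 + 0)*(1575/8 + 362) = -6*4471/8 = -13413/4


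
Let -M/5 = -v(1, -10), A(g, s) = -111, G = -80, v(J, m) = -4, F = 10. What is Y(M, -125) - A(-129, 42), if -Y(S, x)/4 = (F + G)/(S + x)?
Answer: 3163/29 ≈ 109.07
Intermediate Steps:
M = -20 (M = -(-5)*(-4) = -5*4 = -20)
Y(S, x) = 280/(S + x) (Y(S, x) = -4*(10 - 80)/(S + x) = -(-280)/(S + x) = 280/(S + x))
Y(M, -125) - A(-129, 42) = 280/(-20 - 125) - 1*(-111) = 280/(-145) + 111 = 280*(-1/145) + 111 = -56/29 + 111 = 3163/29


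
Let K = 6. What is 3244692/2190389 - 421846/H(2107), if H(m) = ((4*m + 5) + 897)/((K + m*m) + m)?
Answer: -2052016814772743234/10218164685 ≈ -2.0082e+8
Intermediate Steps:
H(m) = (902 + 4*m)/(6 + m + m²) (H(m) = ((4*m + 5) + 897)/((6 + m*m) + m) = ((5 + 4*m) + 897)/((6 + m²) + m) = (902 + 4*m)/(6 + m + m²))
3244692/2190389 - 421846/H(2107) = 3244692/2190389 - 421846*(6 + 2107 + 2107²)/(2*(451 + 2*2107)) = 3244692*(1/2190389) - 421846*(6 + 2107 + 4439449)/(2*(451 + 4214)) = 3244692/2190389 - 421846/(2*4665/4441562) = 3244692/2190389 - 421846/(2*(1/4441562)*4665) = 3244692/2190389 - 421846/4665/2220781 = 3244692/2190389 - 421846*2220781/4665 = 3244692/2190389 - 936827581726/4665 = -2052016814772743234/10218164685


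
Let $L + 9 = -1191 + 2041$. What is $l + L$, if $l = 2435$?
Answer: $3276$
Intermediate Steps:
$L = 841$ ($L = -9 + \left(-1191 + 2041\right) = -9 + 850 = 841$)
$l + L = 2435 + 841 = 3276$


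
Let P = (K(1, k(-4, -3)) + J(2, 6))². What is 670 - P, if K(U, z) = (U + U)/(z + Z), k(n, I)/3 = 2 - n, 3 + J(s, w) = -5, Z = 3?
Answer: 267914/441 ≈ 607.51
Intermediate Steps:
J(s, w) = -8 (J(s, w) = -3 - 5 = -8)
k(n, I) = 6 - 3*n (k(n, I) = 3*(2 - n) = 6 - 3*n)
K(U, z) = 2*U/(3 + z) (K(U, z) = (U + U)/(z + 3) = (2*U)/(3 + z) = 2*U/(3 + z))
P = 27556/441 (P = (2*1/(3 + (6 - 3*(-4))) - 8)² = (2*1/(3 + (6 + 12)) - 8)² = (2*1/(3 + 18) - 8)² = (2*1/21 - 8)² = (2*1*(1/21) - 8)² = (2/21 - 8)² = (-166/21)² = 27556/441 ≈ 62.485)
670 - P = 670 - 1*27556/441 = 670 - 27556/441 = 267914/441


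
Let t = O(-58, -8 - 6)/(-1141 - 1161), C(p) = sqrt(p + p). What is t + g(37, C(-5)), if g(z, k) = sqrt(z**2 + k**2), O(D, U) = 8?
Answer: -4/1151 + 3*sqrt(151) ≈ 36.861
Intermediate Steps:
C(p) = sqrt(2)*sqrt(p) (C(p) = sqrt(2*p) = sqrt(2)*sqrt(p))
g(z, k) = sqrt(k**2 + z**2)
t = -4/1151 (t = 8/(-1141 - 1161) = 8/(-2302) = 8*(-1/2302) = -4/1151 ≈ -0.0034752)
t + g(37, C(-5)) = -4/1151 + sqrt((sqrt(2)*sqrt(-5))**2 + 37**2) = -4/1151 + sqrt((sqrt(2)*(I*sqrt(5)))**2 + 1369) = -4/1151 + sqrt((I*sqrt(10))**2 + 1369) = -4/1151 + sqrt(-10 + 1369) = -4/1151 + sqrt(1359) = -4/1151 + 3*sqrt(151)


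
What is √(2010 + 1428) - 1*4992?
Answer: -4992 + 3*√382 ≈ -4933.4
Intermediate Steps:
√(2010 + 1428) - 1*4992 = √3438 - 4992 = 3*√382 - 4992 = -4992 + 3*√382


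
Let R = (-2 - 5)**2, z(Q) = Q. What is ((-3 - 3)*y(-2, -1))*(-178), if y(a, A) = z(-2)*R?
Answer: -104664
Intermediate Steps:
R = 49 (R = (-7)**2 = 49)
y(a, A) = -98 (y(a, A) = -2*49 = -98)
((-3 - 3)*y(-2, -1))*(-178) = ((-3 - 3)*(-98))*(-178) = -6*(-98)*(-178) = 588*(-178) = -104664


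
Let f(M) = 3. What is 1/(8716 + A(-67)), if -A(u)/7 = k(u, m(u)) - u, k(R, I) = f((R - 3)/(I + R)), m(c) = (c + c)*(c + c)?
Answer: 1/8226 ≈ 0.00012157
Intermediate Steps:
m(c) = 4*c² (m(c) = (2*c)*(2*c) = 4*c²)
k(R, I) = 3
A(u) = -21 + 7*u (A(u) = -7*(3 - u) = -21 + 7*u)
1/(8716 + A(-67)) = 1/(8716 + (-21 + 7*(-67))) = 1/(8716 + (-21 - 469)) = 1/(8716 - 490) = 1/8226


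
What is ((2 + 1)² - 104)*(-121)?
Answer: 11495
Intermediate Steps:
((2 + 1)² - 104)*(-121) = (3² - 104)*(-121) = (9 - 104)*(-121) = -95*(-121) = 11495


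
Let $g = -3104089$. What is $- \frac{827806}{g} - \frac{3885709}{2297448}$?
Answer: $- \frac{10159745325013}{7131483064872} \approx -1.4246$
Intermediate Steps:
$- \frac{827806}{g} - \frac{3885709}{2297448} = - \frac{827806}{-3104089} - \frac{3885709}{2297448} = \left(-827806\right) \left(- \frac{1}{3104089}\right) - \frac{3885709}{2297448} = \frac{827806}{3104089} - \frac{3885709}{2297448} = - \frac{10159745325013}{7131483064872}$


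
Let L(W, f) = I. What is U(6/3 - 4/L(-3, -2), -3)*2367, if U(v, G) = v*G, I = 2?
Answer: 0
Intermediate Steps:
L(W, f) = 2
U(v, G) = G*v
U(6/3 - 4/L(-3, -2), -3)*2367 = -3*(6/3 - 4/2)*2367 = -3*(6*(1/3) - 4*1/2)*2367 = -3*(2 - 2)*2367 = -3*0*2367 = 0*2367 = 0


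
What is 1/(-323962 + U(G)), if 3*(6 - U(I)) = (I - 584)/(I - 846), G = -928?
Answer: -887/287349224 ≈ -3.0868e-6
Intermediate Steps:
U(I) = 6 - (-584 + I)/(3*(-846 + I)) (U(I) = 6 - (I - 584)/(3*(I - 846)) = 6 - (-584 + I)/(3*(-846 + I)))
1/(-323962 + U(G)) = 1/(-323962 + (-14644 + 17*(-928))/(3*(-846 - 928))) = 1/(-323962 + (1/3)*(-14644 - 15776)/(-1774)) = 1/(-323962 + (1/3)*(-1/1774)*(-30420)) = 1/(-323962 + 5070/887) = 1/(-287349224/887) = -887/287349224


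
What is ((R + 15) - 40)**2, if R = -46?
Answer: 5041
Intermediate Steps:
((R + 15) - 40)**2 = ((-46 + 15) - 40)**2 = (-31 - 40)**2 = (-71)**2 = 5041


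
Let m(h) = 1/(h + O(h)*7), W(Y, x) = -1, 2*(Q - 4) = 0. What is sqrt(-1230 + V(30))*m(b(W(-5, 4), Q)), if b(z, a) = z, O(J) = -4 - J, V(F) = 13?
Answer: -I*sqrt(1217)/22 ≈ -1.5857*I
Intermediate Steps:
Q = 4 (Q = 4 + (1/2)*0 = 4 + 0 = 4)
m(h) = 1/(-28 - 6*h) (m(h) = 1/(h + (-4 - h)*7) = 1/(h + (-28 - 7*h)) = 1/(-28 - 6*h))
sqrt(-1230 + V(30))*m(b(W(-5, 4), Q)) = sqrt(-1230 + 13)*(1/(2*(-14 - 3*(-1)))) = sqrt(-1217)*(1/(2*(-14 + 3))) = (I*sqrt(1217))*((1/2)/(-11)) = (I*sqrt(1217))*((1/2)*(-1/11)) = (I*sqrt(1217))*(-1/22) = -I*sqrt(1217)/22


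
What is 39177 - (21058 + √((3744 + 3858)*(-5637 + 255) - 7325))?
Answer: 18119 - I*√40921289 ≈ 18119.0 - 6397.0*I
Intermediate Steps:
39177 - (21058 + √((3744 + 3858)*(-5637 + 255) - 7325)) = 39177 - (21058 + √(7602*(-5382) - 7325)) = 39177 - (21058 + √(-40913964 - 7325)) = 39177 - (21058 + √(-40921289)) = 39177 - (21058 + I*√40921289) = 39177 + (-21058 - I*√40921289) = 18119 - I*√40921289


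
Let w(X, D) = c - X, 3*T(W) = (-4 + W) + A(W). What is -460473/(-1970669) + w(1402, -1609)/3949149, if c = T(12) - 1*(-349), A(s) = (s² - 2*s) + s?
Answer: 5449480012720/23347396532043 ≈ 0.23341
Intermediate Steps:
A(s) = s² - s
T(W) = -4/3 + W/3 + W*(-1 + W)/3 (T(W) = ((-4 + W) + W*(-1 + W))/3 = (-4 + W + W*(-1 + W))/3 = -4/3 + W/3 + W*(-1 + W)/3)
c = 1187/3 (c = (-4/3 + (⅓)*12²) - 1*(-349) = (-4/3 + (⅓)*144) + 349 = (-4/3 + 48) + 349 = 140/3 + 349 = 1187/3 ≈ 395.67)
w(X, D) = 1187/3 - X
-460473/(-1970669) + w(1402, -1609)/3949149 = -460473/(-1970669) + (1187/3 - 1*1402)/3949149 = -460473*(-1/1970669) + (1187/3 - 1402)*(1/3949149) = 460473/1970669 - 3019/3*1/3949149 = 460473/1970669 - 3019/11847447 = 5449480012720/23347396532043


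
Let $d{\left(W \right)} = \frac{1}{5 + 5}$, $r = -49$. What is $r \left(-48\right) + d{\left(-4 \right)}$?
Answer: $\frac{23521}{10} \approx 2352.1$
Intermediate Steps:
$d{\left(W \right)} = \frac{1}{10}$
$r \left(-48\right) + d{\left(-4 \right)} = \left(-49\right) \left(-48\right) + \frac{1}{10} = 2352 + \frac{1}{10} = \frac{23521}{10}$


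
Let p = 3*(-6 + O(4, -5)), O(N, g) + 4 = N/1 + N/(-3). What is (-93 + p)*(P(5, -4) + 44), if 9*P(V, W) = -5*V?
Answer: -42665/9 ≈ -4740.6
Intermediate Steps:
P(V, W) = -5*V/9 (P(V, W) = (-5*V)/9 = -5*V/9)
O(N, g) = -4 + 2*N/3 (O(N, g) = -4 + (N/1 + N/(-3)) = -4 + (N*1 + N*(-⅓)) = -4 + (N - N/3) = -4 + 2*N/3)
p = -22 (p = 3*(-6 + (-4 + (⅔)*4)) = 3*(-6 + (-4 + 8/3)) = 3*(-6 - 4/3) = 3*(-22/3) = -22)
(-93 + p)*(P(5, -4) + 44) = (-93 - 22)*(-5/9*5 + 44) = -115*(-25/9 + 44) = -115*371/9 = -42665/9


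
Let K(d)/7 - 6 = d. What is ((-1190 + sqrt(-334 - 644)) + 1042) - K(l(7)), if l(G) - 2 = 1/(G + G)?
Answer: -409/2 + I*sqrt(978) ≈ -204.5 + 31.273*I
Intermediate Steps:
l(G) = 2 + 1/(2*G) (l(G) = 2 + 1/(G + G) = 2 + 1/(2*G))
K(d) = 42 + 7*d
((-1190 + sqrt(-334 - 644)) + 1042) - K(l(7)) = ((-1190 + sqrt(-334 - 644)) + 1042) - (42 + 7*(2 + (1/2)/7)) = ((-1190 + sqrt(-978)) + 1042) - (42 + 7*(2 + (1/2)*(1/7))) = ((-1190 + I*sqrt(978)) + 1042) - (42 + 7*(2 + 1/14)) = (-148 + I*sqrt(978)) - (42 + 7*(29/14)) = (-148 + I*sqrt(978)) - (42 + 29/2) = (-148 + I*sqrt(978)) - 1*113/2 = (-148 + I*sqrt(978)) - 113/2 = -409/2 + I*sqrt(978)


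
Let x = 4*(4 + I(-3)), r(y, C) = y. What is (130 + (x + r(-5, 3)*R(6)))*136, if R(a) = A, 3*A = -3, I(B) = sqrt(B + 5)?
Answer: 20536 + 544*sqrt(2) ≈ 21305.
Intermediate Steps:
I(B) = sqrt(5 + B)
A = -1 (A = (1/3)*(-3) = -1)
R(a) = -1
x = 16 + 4*sqrt(2) (x = 4*(4 + sqrt(5 - 3)) = 4*(4 + sqrt(2)) = 16 + 4*sqrt(2) ≈ 21.657)
(130 + (x + r(-5, 3)*R(6)))*136 = (130 + ((16 + 4*sqrt(2)) - 5*(-1)))*136 = (130 + ((16 + 4*sqrt(2)) + 5))*136 = (130 + (21 + 4*sqrt(2)))*136 = (151 + 4*sqrt(2))*136 = 20536 + 544*sqrt(2)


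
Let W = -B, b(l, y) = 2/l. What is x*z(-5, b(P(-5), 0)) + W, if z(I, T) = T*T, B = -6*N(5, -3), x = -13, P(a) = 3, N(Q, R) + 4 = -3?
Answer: -430/9 ≈ -47.778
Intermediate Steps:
N(Q, R) = -7 (N(Q, R) = -4 - 3 = -7)
B = 42 (B = -6*(-7) = 42)
z(I, T) = T**2
W = -42 (W = -1*42 = -42)
x*z(-5, b(P(-5), 0)) + W = -13*(2/3)**2 - 42 = -13*4/9 - 42 = -52/9 - 42 = -430/9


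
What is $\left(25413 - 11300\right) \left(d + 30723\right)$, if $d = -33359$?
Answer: $-37201868$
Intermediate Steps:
$\left(25413 - 11300\right) \left(d + 30723\right) = \left(25413 - 11300\right) \left(-33359 + 30723\right) = 14113 \left(-2636\right) = -37201868$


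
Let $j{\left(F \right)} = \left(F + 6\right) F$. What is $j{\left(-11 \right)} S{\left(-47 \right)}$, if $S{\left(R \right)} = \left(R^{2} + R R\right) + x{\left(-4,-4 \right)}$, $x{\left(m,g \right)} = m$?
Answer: $242770$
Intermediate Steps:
$j{\left(F \right)} = F \left(6 + F\right)$ ($j{\left(F \right)} = \left(6 + F\right) F = F \left(6 + F\right)$)
$S{\left(R \right)} = -4 + 2 R^{2}$ ($S{\left(R \right)} = \left(R^{2} + R R\right) - 4 = \left(R^{2} + R^{2}\right) - 4 = 2 R^{2} - 4 = -4 + 2 R^{2}$)
$j{\left(-11 \right)} S{\left(-47 \right)} = - 11 \left(6 - 11\right) \left(-4 + 2 \left(-47\right)^{2}\right) = \left(-11\right) \left(-5\right) \left(-4 + 2 \cdot 2209\right) = 55 \left(-4 + 4418\right) = 55 \cdot 4414 = 242770$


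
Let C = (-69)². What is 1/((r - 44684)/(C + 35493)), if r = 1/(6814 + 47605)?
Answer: -730194142/810552865 ≈ -0.90086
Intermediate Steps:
r = 1/54419 ≈ 1.8376e-5
C = 4761
1/((r - 44684)/(C + 35493)) = 1/((1/54419 - 44684)/(4761 + 35493)) = 1/(-2431658595/54419/40254) = 1/(-2431658595/54419*1/40254) = 1/(-810552865/730194142) = -730194142/810552865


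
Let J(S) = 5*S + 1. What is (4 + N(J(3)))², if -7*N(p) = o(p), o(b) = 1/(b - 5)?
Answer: 94249/5929 ≈ 15.896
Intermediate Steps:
J(S) = 1 + 5*S
o(b) = 1/(-5 + b)
N(p) = -1/(7*(-5 + p))
(4 + N(J(3)))² = (4 - 1/(-35 + 7*(1 + 5*3)))² = (4 - 1/(-35 + 7*(1 + 15)))² = (4 - 1/(-35 + 7*16))² = (4 - 1/(-35 + 112))² = (4 - 1/77)² = (307/77)² = 94249/5929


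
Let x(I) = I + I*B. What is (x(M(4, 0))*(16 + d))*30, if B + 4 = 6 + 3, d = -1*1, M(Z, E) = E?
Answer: 0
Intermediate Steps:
d = -1
B = 5 (B = -4 + (6 + 3) = -4 + 9 = 5)
x(I) = 6*I (x(I) = I + I*5 = I + 5*I = 6*I)
(x(M(4, 0))*(16 + d))*30 = ((6*0)*(16 - 1))*30 = (0*15)*30 = 0*30 = 0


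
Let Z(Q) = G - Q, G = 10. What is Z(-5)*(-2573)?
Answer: -38595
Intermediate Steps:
Z(Q) = 10 - Q
Z(-5)*(-2573) = (10 - 1*(-5))*(-2573) = (10 + 5)*(-2573) = 15*(-2573) = -38595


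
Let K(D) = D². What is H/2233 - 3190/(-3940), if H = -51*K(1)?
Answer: 692233/879802 ≈ 0.78681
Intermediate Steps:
H = -51 (H = -51*1² = -51*1 = -51)
H/2233 - 3190/(-3940) = -51/2233 - 3190/(-3940) = -51*1/2233 - 3190*(-1/3940) = -51/2233 + 319/394 = 692233/879802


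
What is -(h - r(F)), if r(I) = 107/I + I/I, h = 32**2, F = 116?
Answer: -118561/116 ≈ -1022.1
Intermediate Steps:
h = 1024
r(I) = 1 + 107/I (r(I) = 107/I + 1 = 1 + 107/I)
-(h - r(F)) = -(1024 - (107 + 116)/116) = -(1024 - 223/116) = -1*118561/116 = -118561/116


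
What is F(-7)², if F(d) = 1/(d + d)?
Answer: 1/196 ≈ 0.0051020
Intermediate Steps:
F(d) = 1/(2*d)
F(-7)² = ((½)/(-7))² = ((½)*(-⅐))² = (-1/14)² = 1/196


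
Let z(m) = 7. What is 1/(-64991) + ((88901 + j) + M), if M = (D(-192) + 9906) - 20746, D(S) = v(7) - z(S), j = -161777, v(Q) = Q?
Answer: -5440786557/64991 ≈ -83716.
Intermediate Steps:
D(S) = 0 (D(S) = 7 - 1*7 = 7 - 7 = 0)
M = -10840 (M = (0 + 9906) - 20746 = 9906 - 20746 = -10840)
1/(-64991) + ((88901 + j) + M) = 1/(-64991) + ((88901 - 161777) - 10840) = -1/64991 + (-72876 - 10840) = -1/64991 - 83716 = -5440786557/64991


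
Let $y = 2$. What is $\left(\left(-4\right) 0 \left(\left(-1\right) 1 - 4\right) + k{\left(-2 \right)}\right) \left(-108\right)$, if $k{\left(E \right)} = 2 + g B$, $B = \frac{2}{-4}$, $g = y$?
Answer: $-108$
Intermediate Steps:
$g = 2$
$B = - \frac{1}{2}$ ($B = 2 \left(- \frac{1}{4}\right) = - \frac{1}{2} \approx -0.5$)
$k{\left(E \right)} = 1$ ($k{\left(E \right)} = 2 + 2 \left(- \frac{1}{2}\right) = 2 - 1 = 1$)
$\left(\left(-4\right) 0 \left(\left(-1\right) 1 - 4\right) + k{\left(-2 \right)}\right) \left(-108\right) = \left(\left(-4\right) 0 \left(\left(-1\right) 1 - 4\right) + 1\right) \left(-108\right) = \left(0 \left(-1 - 4\right) + 1\right) \left(-108\right) = \left(0 \left(-5\right) + 1\right) \left(-108\right) = \left(0 + 1\right) \left(-108\right) = 1 \left(-108\right) = -108$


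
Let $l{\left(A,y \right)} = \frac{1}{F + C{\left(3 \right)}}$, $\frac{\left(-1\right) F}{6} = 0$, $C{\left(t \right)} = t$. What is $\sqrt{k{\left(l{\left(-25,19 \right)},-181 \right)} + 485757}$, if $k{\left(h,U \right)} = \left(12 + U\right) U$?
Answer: $\sqrt{516346} \approx 718.57$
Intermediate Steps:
$F = 0$ ($F = \left(-6\right) 0 = 0$)
$l{\left(A,y \right)} = \frac{1}{3}$ ($l{\left(A,y \right)} = \frac{1}{0 + 3} = \frac{1}{3}$)
$k{\left(h,U \right)} = U \left(12 + U\right)$
$\sqrt{k{\left(l{\left(-25,19 \right)},-181 \right)} + 485757} = \sqrt{- 181 \left(12 - 181\right) + 485757} = \sqrt{\left(-181\right) \left(-169\right) + 485757} = \sqrt{30589 + 485757} = \sqrt{516346}$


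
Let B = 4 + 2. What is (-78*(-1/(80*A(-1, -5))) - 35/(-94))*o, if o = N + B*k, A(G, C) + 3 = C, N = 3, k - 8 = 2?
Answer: 237321/15040 ≈ 15.779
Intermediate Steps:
k = 10 (k = 8 + 2 = 10)
A(G, C) = -3 + C
B = 6
o = 63 (o = 3 + 6*10 = 3 + 60 = 63)
(-78*(-1/(80*A(-1, -5))) - 35/(-94))*o = (-78*(-1/(80*(-3 - 5))) - 35/(-94))*63 = (-78/((-8*(-80))) - 35*(-1/94))*63 = (-78/640 + 35/94)*63 = (-78*1/640 + 35/94)*63 = (-39/320 + 35/94)*63 = (3767/15040)*63 = 237321/15040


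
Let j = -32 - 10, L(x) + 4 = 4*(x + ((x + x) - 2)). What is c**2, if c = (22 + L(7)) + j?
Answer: 2704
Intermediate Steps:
L(x) = -12 + 12*x (L(x) = -4 + 4*(x + ((x + x) - 2)) = -4 + 4*(x + (2*x - 2)) = -4 + 4*(x + (-2 + 2*x)) = -4 + 4*(-2 + 3*x) = -4 + (-8 + 12*x) = -12 + 12*x)
j = -42
c = 52 (c = (22 + (-12 + 12*7)) - 42 = (22 + (-12 + 84)) - 42 = (22 + 72) - 42 = 94 - 42 = 52)
c**2 = 52**2 = 2704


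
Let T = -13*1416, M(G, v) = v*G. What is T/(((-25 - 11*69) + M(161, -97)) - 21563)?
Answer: 4602/9491 ≈ 0.48488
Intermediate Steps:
M(G, v) = G*v
T = -18408
T/(((-25 - 11*69) + M(161, -97)) - 21563) = -18408/(((-25 - 11*69) + 161*(-97)) - 21563) = -18408/(((-25 - 759) - 15617) - 21563) = -18408/((-784 - 15617) - 21563) = -18408/(-16401 - 21563) = -18408/(-37964) = -18408*(-1/37964) = 4602/9491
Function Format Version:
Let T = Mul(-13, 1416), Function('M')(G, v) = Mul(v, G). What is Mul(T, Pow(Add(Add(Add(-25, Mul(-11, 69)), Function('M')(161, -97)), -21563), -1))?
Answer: Rational(4602, 9491) ≈ 0.48488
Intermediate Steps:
Function('M')(G, v) = Mul(G, v)
T = -18408
Mul(T, Pow(Add(Add(Add(-25, Mul(-11, 69)), Function('M')(161, -97)), -21563), -1)) = Mul(-18408, Pow(Add(Add(Add(-25, Mul(-11, 69)), Mul(161, -97)), -21563), -1)) = Mul(-18408, Pow(Add(Add(Add(-25, -759), -15617), -21563), -1)) = Mul(-18408, Pow(Add(Add(-784, -15617), -21563), -1)) = Mul(-18408, Pow(Add(-16401, -21563), -1)) = Mul(-18408, Pow(-37964, -1)) = Mul(-18408, Rational(-1, 37964)) = Rational(4602, 9491)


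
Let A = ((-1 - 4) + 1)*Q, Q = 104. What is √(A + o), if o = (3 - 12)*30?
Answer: 7*I*√14 ≈ 26.192*I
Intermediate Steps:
o = -270 (o = -9*30 = -270)
A = -416 (A = ((-1 - 4) + 1)*104 = (-5 + 1)*104 = -4*104 = -416)
√(A + o) = √(-416 - 270) = √(-686) = 7*I*√14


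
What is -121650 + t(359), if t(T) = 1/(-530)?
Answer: -64474501/530 ≈ -1.2165e+5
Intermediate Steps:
t(T) = -1/530
-121650 + t(359) = -121650 - 1/530 = -64474501/530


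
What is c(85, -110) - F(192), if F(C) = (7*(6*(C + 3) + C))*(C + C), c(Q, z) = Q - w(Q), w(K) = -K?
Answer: -3660886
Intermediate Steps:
c(Q, z) = 2*Q (c(Q, z) = Q - (-1)*Q = Q + Q = 2*Q)
F(C) = 2*C*(126 + 49*C) (F(C) = (7*(6*(3 + C) + C))*(2*C) = (7*((18 + 6*C) + C))*(2*C) = (7*(18 + 7*C))*(2*C) = (126 + 49*C)*(2*C) = 2*C*(126 + 49*C))
c(85, -110) - F(192) = 2*85 - 14*192*(18 + 7*192) = 170 - 14*192*(18 + 1344) = 170 - 14*192*1362 = 170 - 1*3661056 = 170 - 3661056 = -3660886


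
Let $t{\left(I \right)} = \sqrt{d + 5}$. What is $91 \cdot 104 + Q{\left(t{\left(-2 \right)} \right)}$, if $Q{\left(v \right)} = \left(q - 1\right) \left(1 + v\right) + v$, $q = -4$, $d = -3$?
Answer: $9459 - 4 \sqrt{2} \approx 9453.3$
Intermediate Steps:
$t{\left(I \right)} = \sqrt{2}$ ($t{\left(I \right)} = \sqrt{-3 + 5} = \sqrt{2}$)
$Q{\left(v \right)} = -5 - 4 v$ ($Q{\left(v \right)} = \left(-4 - 1\right) \left(1 + v\right) + v = - 5 \left(1 + v\right) + v = \left(-5 - 5 v\right) + v = -5 - 4 v$)
$91 \cdot 104 + Q{\left(t{\left(-2 \right)} \right)} = 91 \cdot 104 - \left(5 + 4 \sqrt{2}\right) = 9464 - \left(5 + 4 \sqrt{2}\right) = 9459 - 4 \sqrt{2}$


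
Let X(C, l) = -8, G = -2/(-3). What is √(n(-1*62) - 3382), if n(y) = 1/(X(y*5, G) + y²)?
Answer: I*√12441443609/1918 ≈ 58.155*I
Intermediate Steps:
G = ⅔ (G = -2*(-⅓) = ⅔ ≈ 0.66667)
n(y) = 1/(-8 + y²)
√(n(-1*62) - 3382) = √(1/(-8 + (-1*62)²) - 3382) = √(1/(-8 + (-62)²) - 3382) = √(1/(-8 + 3844) - 3382) = √(1/3836 - 3382) = √(-12973351/3836) = I*√12441443609/1918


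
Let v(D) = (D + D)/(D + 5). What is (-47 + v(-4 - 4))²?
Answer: 15625/9 ≈ 1736.1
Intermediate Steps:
v(D) = 2*D/(5 + D) (v(D) = (2*D)/(5 + D) = 2*D/(5 + D))
(-47 + v(-4 - 4))² = (-47 + 2*(-4 - 4)/(5 + (-4 - 4)))² = (-47 + 2*(-8)/(5 - 8))² = (-47 + 2*(-8)/(-3))² = (-47 + 2*(-8)*(-⅓))² = (-47 + 16/3)² = (-125/3)² = 15625/9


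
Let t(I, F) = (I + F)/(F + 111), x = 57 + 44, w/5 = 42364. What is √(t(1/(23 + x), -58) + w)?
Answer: √2287177333907/3286 ≈ 460.24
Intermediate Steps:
w = 211820 (w = 5*42364 = 211820)
x = 101
t(I, F) = (F + I)/(111 + F)
√(t(1/(23 + x), -58) + w) = √((-58 + 1/(23 + 101))/(111 - 58) + 211820) = √((-58 + 1/124)/53 + 211820) = √((1/53)*(-7191/124) + 211820) = √(-7191/6572 + 211820) = √(1392073849/6572) = √2287177333907/3286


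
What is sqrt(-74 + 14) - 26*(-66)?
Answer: 1716 + 2*I*sqrt(15) ≈ 1716.0 + 7.746*I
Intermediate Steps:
sqrt(-74 + 14) - 26*(-66) = sqrt(-60) + 1716 = 2*I*sqrt(15) + 1716 = 1716 + 2*I*sqrt(15)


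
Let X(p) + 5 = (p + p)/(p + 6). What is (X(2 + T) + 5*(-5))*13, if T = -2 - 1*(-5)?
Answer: -4160/11 ≈ -378.18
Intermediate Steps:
T = 3 (T = -2 + 5 = 3)
X(p) = -5 + 2*p/(6 + p) (X(p) = -5 + (p + p)/(p + 6) = -5 + (2*p)/(6 + p) = -5 + 2*p/(6 + p))
(X(2 + T) + 5*(-5))*13 = (3*(-10 - (2 + 3))/(6 + (2 + 3)) + 5*(-5))*13 = (3*(-10 - 1*5)/(6 + 5) - 25)*13 = (3*(-10 - 5)/11 - 25)*13 = (3*(1/11)*(-15) - 25)*13 = (-45/11 - 25)*13 = -320/11*13 = -4160/11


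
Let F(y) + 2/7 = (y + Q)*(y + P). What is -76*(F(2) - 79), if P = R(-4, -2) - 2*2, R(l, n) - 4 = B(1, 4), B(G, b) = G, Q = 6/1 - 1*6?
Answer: 38988/7 ≈ 5569.7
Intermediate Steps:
Q = 0 (Q = 6*1 - 6 = 6 - 6 = 0)
R(l, n) = 5 (R(l, n) = 4 + 1 = 5)
P = 1 (P = 5 - 2*2 = 5 - 4 = 1)
F(y) = -2/7 + y*(1 + y) (F(y) = -2/7 + (y + 0)*(y + 1) = -2/7 + y*(1 + y))
-76*(F(2) - 79) = -76*((-2/7 + 2 + 2²) - 79) = -76*((-2/7 + 2 + 4) - 79) = -76*(40/7 - 79) = -76*(-513/7) = 38988/7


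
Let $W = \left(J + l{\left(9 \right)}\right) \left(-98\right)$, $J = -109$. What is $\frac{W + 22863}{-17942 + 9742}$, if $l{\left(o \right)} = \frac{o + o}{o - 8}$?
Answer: $- \frac{31781}{8200} \approx -3.8757$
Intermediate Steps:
$l{\left(o \right)} = \frac{2 o}{-8 + o}$
$W = 8918$ ($W = \left(-109 + 2 \cdot 9 \frac{1}{-8 + 9}\right) \left(-98\right) = \left(-109 + 2 \cdot 9 \cdot 1^{-1}\right) \left(-98\right) = \left(-109 + 2 \cdot 9 \cdot 1\right) \left(-98\right) = \left(-109 + 18\right) \left(-98\right) = \left(-91\right) \left(-98\right) = 8918$)
$\frac{W + 22863}{-17942 + 9742} = \frac{8918 + 22863}{-17942 + 9742} = \frac{31781}{-8200} = 31781 \left(- \frac{1}{8200}\right) = - \frac{31781}{8200}$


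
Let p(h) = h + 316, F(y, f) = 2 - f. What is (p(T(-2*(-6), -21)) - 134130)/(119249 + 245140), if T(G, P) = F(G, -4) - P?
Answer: -133787/364389 ≈ -0.36715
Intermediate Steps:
T(G, P) = 6 - P (T(G, P) = (2 - 1*(-4)) - P = (2 + 4) - P = 6 - P)
p(h) = 316 + h
(p(T(-2*(-6), -21)) - 134130)/(119249 + 245140) = ((316 + (6 - 1*(-21))) - 134130)/(119249 + 245140) = ((316 + (6 + 21)) - 134130)/364389 = ((316 + 27) - 134130)*(1/364389) = (343 - 134130)*(1/364389) = -133787*1/364389 = -133787/364389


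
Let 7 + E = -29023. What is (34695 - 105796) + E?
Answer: -100131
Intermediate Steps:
E = -29030 (E = -7 - 29023 = -29030)
(34695 - 105796) + E = (34695 - 105796) - 29030 = -71101 - 29030 = -100131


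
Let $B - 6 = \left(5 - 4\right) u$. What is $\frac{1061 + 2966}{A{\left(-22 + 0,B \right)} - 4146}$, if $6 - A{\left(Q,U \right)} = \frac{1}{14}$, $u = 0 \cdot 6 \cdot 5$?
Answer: $- \frac{56378}{57961} \approx -0.97269$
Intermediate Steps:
$u = 0$ ($u = 0 \cdot 5 = 0$)
$B = 6$ ($B = 6 + \left(5 - 4\right) 0 = 6 + 1 \cdot 0 = 6 + 0 = 6$)
$A{\left(Q,U \right)} = \frac{83}{14}$ ($A{\left(Q,U \right)} = 6 - \frac{1}{14} = \frac{83}{14}$)
$\frac{1061 + 2966}{A{\left(-22 + 0,B \right)} - 4146} = \frac{1061 + 2966}{\frac{83}{14} - 4146} = \frac{4027}{- \frac{57961}{14}} = 4027 \left(- \frac{14}{57961}\right) = - \frac{56378}{57961}$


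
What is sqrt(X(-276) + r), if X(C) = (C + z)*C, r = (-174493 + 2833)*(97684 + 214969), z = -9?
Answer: 2*I*sqrt(13417483830) ≈ 2.3167e+5*I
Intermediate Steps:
r = -53670013980 (r = -171660*312653 = -53670013980)
X(C) = C*(-9 + C) (X(C) = (C - 9)*C = (-9 + C)*C = C*(-9 + C))
sqrt(X(-276) + r) = sqrt(-276*(-9 - 276) - 53670013980) = sqrt(-276*(-285) - 53670013980) = sqrt(78660 - 53670013980) = sqrt(-53669935320) = 2*I*sqrt(13417483830)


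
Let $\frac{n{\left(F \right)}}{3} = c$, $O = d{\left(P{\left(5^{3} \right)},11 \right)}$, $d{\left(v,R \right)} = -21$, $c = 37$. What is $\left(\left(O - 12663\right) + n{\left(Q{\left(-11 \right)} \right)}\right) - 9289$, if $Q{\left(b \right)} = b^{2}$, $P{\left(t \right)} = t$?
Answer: $-21862$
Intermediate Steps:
$O = -21$
$n{\left(F \right)} = 111$ ($n{\left(F \right)} = 3 \cdot 37 = 111$)
$\left(\left(O - 12663\right) + n{\left(Q{\left(-11 \right)} \right)}\right) - 9289 = \left(\left(-21 - 12663\right) + 111\right) - 9289 = \left(-12684 + 111\right) - 9289 = -12573 - 9289 = -21862$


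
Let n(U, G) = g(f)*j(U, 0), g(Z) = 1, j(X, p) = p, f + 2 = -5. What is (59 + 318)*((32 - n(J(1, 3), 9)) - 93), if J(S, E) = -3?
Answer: -22997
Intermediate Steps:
f = -7 (f = -2 - 5 = -7)
n(U, G) = 0 (n(U, G) = 1*0 = 0)
(59 + 318)*((32 - n(J(1, 3), 9)) - 93) = (59 + 318)*((32 - 1*0) - 93) = 377*((32 + 0) - 93) = 377*(32 - 93) = 377*(-61) = -22997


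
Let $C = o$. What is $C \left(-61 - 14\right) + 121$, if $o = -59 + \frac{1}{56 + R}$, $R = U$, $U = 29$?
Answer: $\frac{77267}{17} \approx 4545.1$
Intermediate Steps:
$R = 29$
$o = - \frac{5014}{85}$ ($o = -59 + \frac{1}{56 + 29} = -59 + \frac{1}{85} = - \frac{5014}{85} \approx -58.988$)
$C = - \frac{5014}{85} \approx -58.988$
$C \left(-61 - 14\right) + 121 = - \frac{5014 \left(-61 - 14\right)}{85} + 121 = \left(- \frac{5014}{85}\right) \left(-75\right) + 121 = \frac{75210}{17} + 121 = \frac{77267}{17}$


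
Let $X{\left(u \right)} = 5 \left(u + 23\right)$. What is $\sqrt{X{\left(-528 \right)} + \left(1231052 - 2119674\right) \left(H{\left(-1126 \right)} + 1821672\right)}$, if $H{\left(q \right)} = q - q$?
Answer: $i \sqrt{1618777818509} \approx 1.2723 \cdot 10^{6} i$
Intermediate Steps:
$H{\left(q \right)} = 0$
$X{\left(u \right)} = 115 + 5 u$ ($X{\left(u \right)} = 5 \left(23 + u\right) = 115 + 5 u$)
$\sqrt{X{\left(-528 \right)} + \left(1231052 - 2119674\right) \left(H{\left(-1126 \right)} + 1821672\right)} = \sqrt{\left(115 + 5 \left(-528\right)\right) + \left(1231052 - 2119674\right) \left(0 + 1821672\right)} = \sqrt{\left(115 - 2640\right) - 1618777815984} = \sqrt{-2525 - 1618777815984} = \sqrt{-1618777818509} = i \sqrt{1618777818509}$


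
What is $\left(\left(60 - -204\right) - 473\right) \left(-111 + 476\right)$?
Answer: $-76285$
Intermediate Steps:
$\left(\left(60 - -204\right) - 473\right) \left(-111 + 476\right) = \left(\left(60 + 204\right) - 473\right) 365 = \left(264 - 473\right) 365 = \left(-209\right) 365 = -76285$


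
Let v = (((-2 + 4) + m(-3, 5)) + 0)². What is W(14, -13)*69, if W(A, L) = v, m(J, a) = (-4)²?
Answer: 22356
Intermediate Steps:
m(J, a) = 16
v = 324 (v = (((-2 + 4) + 16) + 0)² = ((2 + 16) + 0)² = (18 + 0)² = 18² = 324)
W(A, L) = 324
W(14, -13)*69 = 324*69 = 22356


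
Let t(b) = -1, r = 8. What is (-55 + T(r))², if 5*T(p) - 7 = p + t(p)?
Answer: 68121/25 ≈ 2724.8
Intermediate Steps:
T(p) = 6/5 + p/5 (T(p) = 7/5 + (p - 1)/5 = 7/5 + (-1 + p)/5 = 7/5 + (-⅕ + p/5) = 6/5 + p/5)
(-55 + T(r))² = (-55 + (6/5 + (⅕)*8))² = (-55 + (6/5 + 8/5))² = (-55 + 14/5)² = (-261/5)² = 68121/25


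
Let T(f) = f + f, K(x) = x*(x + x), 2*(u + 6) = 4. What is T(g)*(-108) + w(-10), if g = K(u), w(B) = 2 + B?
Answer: -6920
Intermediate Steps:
u = -4 (u = -6 + (1/2)*4 = -6 + 2 = -4)
K(x) = 2*x**2 (K(x) = x*(2*x) = 2*x**2)
g = 32 (g = 2*(-4)**2 = 2*16 = 32)
T(f) = 2*f
T(g)*(-108) + w(-10) = (2*32)*(-108) + (2 - 10) = 64*(-108) - 8 = -6912 - 8 = -6920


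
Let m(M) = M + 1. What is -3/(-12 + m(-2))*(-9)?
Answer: -27/13 ≈ -2.0769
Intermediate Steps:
m(M) = 1 + M
-3/(-12 + m(-2))*(-9) = -3/(-12 + (1 - 2))*(-9) = -3/(-12 - 1)*(-9) = -3/(-13)*(-9) = -3*(-1/13)*(-9) = (3/13)*(-9) = -27/13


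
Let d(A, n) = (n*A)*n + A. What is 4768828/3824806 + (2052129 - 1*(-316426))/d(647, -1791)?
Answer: 4953071520508821/3968944299860362 ≈ 1.2480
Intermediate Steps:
d(A, n) = A + A*n² (d(A, n) = (A*n)*n + A = A*n² + A = A + A*n²)
4768828/3824806 + (2052129 - 1*(-316426))/d(647, -1791) = 4768828/3824806 + (2052129 - 1*(-316426))/((647*(1 + (-1791)²))) = 4768828*(1/3824806) + (2052129 + 316426)/((647*(1 + 3207681))) = 2384414/1912403 + 2368555/((647*3207682)) = 2384414/1912403 + 2368555/2075370254 = 4953071520508821/3968944299860362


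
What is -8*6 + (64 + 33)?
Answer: 49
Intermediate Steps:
-8*6 + (64 + 33) = -48 + 97 = 49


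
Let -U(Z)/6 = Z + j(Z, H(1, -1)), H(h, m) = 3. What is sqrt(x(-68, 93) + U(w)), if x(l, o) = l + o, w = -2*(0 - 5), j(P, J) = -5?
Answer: I*sqrt(5) ≈ 2.2361*I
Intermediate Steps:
w = 10 (w = -2*(-5) = 10)
U(Z) = 30 - 6*Z (U(Z) = -6*(Z - 5) = -6*(-5 + Z) = 30 - 6*Z)
sqrt(x(-68, 93) + U(w)) = sqrt((-68 + 93) + (30 - 6*10)) = sqrt(25 + (30 - 60)) = sqrt(25 - 30) = sqrt(-5) = I*sqrt(5)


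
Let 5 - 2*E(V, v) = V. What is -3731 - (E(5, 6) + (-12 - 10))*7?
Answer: -3577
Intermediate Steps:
E(V, v) = 5/2 - V/2
-3731 - (E(5, 6) + (-12 - 10))*7 = -3731 - ((5/2 - ½*5) + (-12 - 10))*7 = -3731 - ((5/2 - 5/2) - 22)*7 = -3731 - (0 - 22)*7 = -3731 - (-22)*7 = -3731 - 1*(-154) = -3731 + 154 = -3577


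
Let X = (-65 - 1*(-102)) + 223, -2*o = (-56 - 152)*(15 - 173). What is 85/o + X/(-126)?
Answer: -2141515/1035216 ≈ -2.0687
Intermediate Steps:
o = -16432 (o = -(-56 - 152)*(15 - 173)/2 = -(-104)*(-158) = -½*32864 = -16432)
X = 260 (X = (-65 + 102) + 223 = 37 + 223 = 260)
85/o + X/(-126) = 85/(-16432) + 260/(-126) = 85*(-1/16432) + 260*(-1/126) = -85/16432 - 130/63 = -2141515/1035216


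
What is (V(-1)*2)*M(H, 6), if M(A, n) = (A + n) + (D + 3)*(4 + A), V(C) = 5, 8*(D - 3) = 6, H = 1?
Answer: 815/2 ≈ 407.50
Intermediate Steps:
D = 15/4 (D = 3 + (1/8)*6 = 3 + 3/4 = 15/4 ≈ 3.7500)
M(A, n) = 27 + n + 31*A/4 (M(A, n) = (A + n) + (15/4 + 3)*(4 + A) = (A + n) + 27*(4 + A)/4 = (A + n) + (27 + 27*A/4) = 27 + n + 31*A/4)
(V(-1)*2)*M(H, 6) = (5*2)*(27 + 6 + (31/4)*1) = 10*(27 + 6 + 31/4) = 10*(163/4) = 815/2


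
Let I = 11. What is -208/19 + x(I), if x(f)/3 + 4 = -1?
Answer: -493/19 ≈ -25.947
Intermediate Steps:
x(f) = -15 (x(f) = -12 + 3*(-1) = -12 - 3 = -15)
-208/19 + x(I) = -208/19 - 15 = -493/19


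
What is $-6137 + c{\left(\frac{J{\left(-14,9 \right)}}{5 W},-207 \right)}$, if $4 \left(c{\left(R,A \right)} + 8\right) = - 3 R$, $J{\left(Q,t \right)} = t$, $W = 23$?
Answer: $- \frac{2826727}{460} \approx -6145.1$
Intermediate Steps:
$c{\left(R,A \right)} = -8 - \frac{3 R}{4}$ ($c{\left(R,A \right)} = -8 + \frac{\left(-3\right) R}{4} = -8 - \frac{3 R}{4}$)
$-6137 + c{\left(\frac{J{\left(-14,9 \right)}}{5 W},-207 \right)} = -6137 - \left(8 + \frac{3 \frac{9}{5 \cdot 23}}{4}\right) = -6137 - \left(8 + \frac{3 \cdot \frac{9}{115}}{4}\right) = -6137 - \left(8 + \frac{3 \cdot 9 \cdot \frac{1}{115}}{4}\right) = -6137 - \frac{3707}{460} = - \frac{2826727}{460}$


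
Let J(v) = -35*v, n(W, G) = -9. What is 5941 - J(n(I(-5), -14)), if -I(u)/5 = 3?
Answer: 5626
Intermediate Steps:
I(u) = -15 (I(u) = -5*3 = -15)
5941 - J(n(I(-5), -14)) = 5941 - (-35)*(-9) = 5941 - 1*315 = 5941 - 315 = 5626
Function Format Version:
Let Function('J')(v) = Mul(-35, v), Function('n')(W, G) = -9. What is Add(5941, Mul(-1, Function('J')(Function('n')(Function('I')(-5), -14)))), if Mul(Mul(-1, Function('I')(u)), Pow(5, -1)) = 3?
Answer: 5626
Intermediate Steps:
Function('I')(u) = -15 (Function('I')(u) = Mul(-5, 3) = -15)
Add(5941, Mul(-1, Function('J')(Function('n')(Function('I')(-5), -14)))) = Add(5941, Mul(-1, Mul(-35, -9))) = Add(5941, Mul(-1, 315)) = Add(5941, -315) = 5626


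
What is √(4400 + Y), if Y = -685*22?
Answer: I*√10670 ≈ 103.3*I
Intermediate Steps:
Y = -15070
√(4400 + Y) = √(4400 - 15070) = √(-10670) = I*√10670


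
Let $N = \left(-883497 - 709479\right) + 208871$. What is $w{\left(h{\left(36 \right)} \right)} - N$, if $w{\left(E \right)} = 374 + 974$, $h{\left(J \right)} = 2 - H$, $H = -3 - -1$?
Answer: $1385453$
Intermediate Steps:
$H = -2$ ($H = -3 + 1 = -2$)
$h{\left(J \right)} = 4$ ($h{\left(J \right)} = 2 - -2 = 2 + 2 = 4$)
$w{\left(E \right)} = 1348$
$N = -1384105$ ($N = -1592976 + 208871 = -1384105$)
$w{\left(h{\left(36 \right)} \right)} - N = 1348 - -1384105 = 1348 + 1384105 = 1385453$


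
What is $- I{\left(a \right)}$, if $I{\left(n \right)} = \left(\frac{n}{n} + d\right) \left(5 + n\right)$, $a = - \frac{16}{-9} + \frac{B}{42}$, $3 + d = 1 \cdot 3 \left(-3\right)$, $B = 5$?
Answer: $\frac{9559}{126} \approx 75.865$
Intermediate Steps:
$d = -12$ ($d = -3 + 1 \cdot 3 \left(-3\right) = -3 + 3 \left(-3\right) = -3 - 9 = -12$)
$a = \frac{239}{126}$ ($a = - \frac{16}{-9} + \frac{5}{42} = \left(-16\right) \left(- \frac{1}{9}\right) + 5 \cdot \frac{1}{42} = \frac{16}{9} + \frac{5}{42} = \frac{239}{126} \approx 1.8968$)
$I{\left(n \right)} = -55 - 11 n$ ($I{\left(n \right)} = \left(\frac{n}{n} - 12\right) \left(5 + n\right) = \left(1 - 12\right) \left(5 + n\right) = - 11 \left(5 + n\right) = -55 - 11 n$)
$- I{\left(a \right)} = - (-55 - \frac{2629}{126}) = \left(-1\right) \left(- \frac{9559}{126}\right) = \frac{9559}{126}$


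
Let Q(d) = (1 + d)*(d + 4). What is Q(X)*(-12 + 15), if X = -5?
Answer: 12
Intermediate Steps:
Q(d) = (1 + d)*(4 + d)
Q(X)*(-12 + 15) = (4 + (-5)**2 + 5*(-5))*(-12 + 15) = (4 + 25 - 25)*3 = 4*3 = 12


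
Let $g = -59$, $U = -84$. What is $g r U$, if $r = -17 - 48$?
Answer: $-322140$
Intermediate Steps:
$r = -65$ ($r = -17 - 48 = -65$)
$g r U = \left(-59\right) \left(-65\right) \left(-84\right) = 3835 \left(-84\right) = -322140$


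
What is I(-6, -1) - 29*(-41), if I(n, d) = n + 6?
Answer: 1189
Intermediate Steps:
I(n, d) = 6 + n
I(-6, -1) - 29*(-41) = (6 - 6) - 29*(-41) = 0 + 1189 = 1189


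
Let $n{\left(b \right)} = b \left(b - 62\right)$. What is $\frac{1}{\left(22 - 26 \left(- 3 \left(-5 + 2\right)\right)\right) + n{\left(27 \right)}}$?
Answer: $- \frac{1}{1157} \approx -0.0008643$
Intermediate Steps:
$n{\left(b \right)} = b \left(-62 + b\right)$
$\frac{1}{\left(22 - 26 \left(- 3 \left(-5 + 2\right)\right)\right) + n{\left(27 \right)}} = \frac{1}{\left(22 - 26 \left(- 3 \left(-5 + 2\right)\right)\right) + 27 \left(-62 + 27\right)} = \frac{1}{\left(22 - 26 \left(\left(-3\right) \left(-3\right)\right)\right) + 27 \left(-35\right)} = \frac{1}{\left(22 - 234\right) - 945} = \frac{1}{-212 - 945} = \frac{1}{-1157} = - \frac{1}{1157}$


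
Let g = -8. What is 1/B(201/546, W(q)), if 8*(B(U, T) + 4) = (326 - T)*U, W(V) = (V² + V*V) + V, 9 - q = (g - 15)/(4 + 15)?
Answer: 65702/61539 ≈ 1.0676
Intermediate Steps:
q = 194/19 (q = 9 - (-8 - 15)/(4 + 15) = 9 - (-23)/19 = 9 - 1*(-23/19) = 9 + 23/19 = 194/19 ≈ 10.211)
W(V) = V + 2*V² (W(V) = (V² + V²) + V = 2*V² + V = V + 2*V²)
B(U, T) = -4 + U*(326 - T)/8 (B(U, T) = -4 + ((326 - T)*U)/8 = -4 + (U*(326 - T))/8 = -4 + U*(326 - T)/8)
1/B(201/546, W(q)) = 1/(-4 + 163*(201/546)/4 - 194*(1 + 2*(194/19))/19*201/546/8) = 1/(-4 + 163*(201*(1/546))/4 - 194*(1 + 388/19)/19*201*(1/546)/8) = 1/(-4 + (163/4)*(67/182) - ⅛*(194/19)*(407/19)*67/182) = 1/(-4 + 10921/728 - ⅛*78958/361*67/182) = 1/(-4 + 10921/728 - 2645093/262808) = 1/(61539/65702) = 65702/61539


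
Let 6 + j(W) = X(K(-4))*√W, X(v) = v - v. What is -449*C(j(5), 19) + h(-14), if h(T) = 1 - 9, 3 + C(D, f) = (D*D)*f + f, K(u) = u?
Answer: -314308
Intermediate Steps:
X(v) = 0
j(W) = -6 (j(W) = -6 + 0*√W = -6 + 0 = -6)
C(D, f) = -3 + f + f*D² (C(D, f) = -3 + ((D*D)*f + f) = -3 + (D²*f + f) = -3 + (f*D² + f) = -3 + (f + f*D²) = -3 + f + f*D²)
h(T) = -8
-449*C(j(5), 19) + h(-14) = -449*(-3 + 19 + 19*(-6)²) - 8 = -449*(-3 + 19 + 19*36) - 8 = -449*(-3 + 19 + 684) - 8 = -449*700 - 8 = -314300 - 8 = -314308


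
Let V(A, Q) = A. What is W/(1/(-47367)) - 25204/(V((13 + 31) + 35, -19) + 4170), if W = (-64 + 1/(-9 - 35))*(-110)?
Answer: -2834780714963/8498 ≈ -3.3358e+8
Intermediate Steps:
W = 14085/2 (W = (-64 + 1/(-44))*(-110) = (-64 - 1/44)*(-110) = -2817/44*(-110) = 14085/2 ≈ 7042.5)
W/(1/(-47367)) - 25204/(V((13 + 31) + 35, -19) + 4170) = 14085/(2*(1/(-47367))) - 25204/(((13 + 31) + 35) + 4170) = 14085/(2*(-1/47367)) - 25204/((44 + 35) + 4170) = (14085/2)*(-47367) - 25204/(79 + 4170) = -667164195/2 - 25204/4249 = -2834780714963/8498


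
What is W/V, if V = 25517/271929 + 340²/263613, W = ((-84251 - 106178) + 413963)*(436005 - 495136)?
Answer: -15039749854308118366/605739767 ≈ -2.4829e+10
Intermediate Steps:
W = -13217788954 (W = (-190429 + 413963)*(-59131) = 223534*(-59131) = -13217788954)
V = 605739767/1137841579 (V = 25517*(1/271929) + 115600*(1/263613) = 25517/271929 + 115600/263613 = 605739767/1137841579 ≈ 0.53236)
W/V = -13217788954/605739767/1137841579 = -13217788954*1137841579/605739767 = -15039749854308118366/605739767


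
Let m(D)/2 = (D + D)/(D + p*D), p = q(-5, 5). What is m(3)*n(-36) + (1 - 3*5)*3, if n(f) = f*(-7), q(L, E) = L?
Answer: -294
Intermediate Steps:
p = -5
n(f) = -7*f
m(D) = -1 (m(D) = 2*((D + D)/(D - 5*D)) = 2*((2*D)/((-4*D))) = 2*((2*D)*(-1/(4*D))) = 2*(-½) = -1)
m(3)*n(-36) + (1 - 3*5)*3 = -(-7)*(-36) + (1 - 3*5)*3 = -1*252 + (1 - 15)*3 = -252 - 14*3 = -252 - 42 = -294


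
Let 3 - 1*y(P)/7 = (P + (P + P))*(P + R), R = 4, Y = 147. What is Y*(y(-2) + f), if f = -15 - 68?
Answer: 3234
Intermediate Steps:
y(P) = 21 - 21*P*(4 + P) (y(P) = 21 - 7*(P + (P + P))*(P + 4) = 21 - 7*(P + 2*P)*(4 + P) = 21 - 7*3*P*(4 + P) = 21 - 21*P*(4 + P))
f = -83
Y*(y(-2) + f) = 147*((21 - 84*(-2) - 21*(-2)**2) - 83) = 147*((21 + 168 - 21*4) - 83) = 147*((21 + 168 - 84) - 83) = 147*(105 - 83) = 147*22 = 3234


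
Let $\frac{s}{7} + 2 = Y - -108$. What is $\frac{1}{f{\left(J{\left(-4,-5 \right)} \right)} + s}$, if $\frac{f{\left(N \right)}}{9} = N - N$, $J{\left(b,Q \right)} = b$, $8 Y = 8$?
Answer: $\frac{1}{749} \approx 0.0013351$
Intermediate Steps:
$Y = 1$ ($Y = \frac{1}{8} \cdot 8 = 1$)
$f{\left(N \right)} = 0$ ($f{\left(N \right)} = 9 \left(N - N\right) = 9 \cdot 0 = 0$)
$s = 749$ ($s = -14 + 7 \left(1 - -108\right) = -14 + 7 \left(1 + 108\right) = -14 + 7 \cdot 109 = -14 + 763 = 749$)
$\frac{1}{f{\left(J{\left(-4,-5 \right)} \right)} + s} = \frac{1}{0 + 749} = \frac{1}{749}$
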